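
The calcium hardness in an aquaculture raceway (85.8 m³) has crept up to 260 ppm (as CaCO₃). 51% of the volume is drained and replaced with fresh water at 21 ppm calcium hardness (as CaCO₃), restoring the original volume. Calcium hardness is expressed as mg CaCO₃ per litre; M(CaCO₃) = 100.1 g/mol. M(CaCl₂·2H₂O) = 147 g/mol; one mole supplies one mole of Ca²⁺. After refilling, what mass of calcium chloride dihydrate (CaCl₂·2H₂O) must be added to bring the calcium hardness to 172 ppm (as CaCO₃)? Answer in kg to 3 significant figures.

4.27 kg

Volume: 85.8 m³ = 85,800 L.
After draining 51% and refilling: 260 × 0.49 + 21 × 0.51 = 138.11 ppm.
Deficit to target: 172 − 138.11 = 33.89 mg/L.
As CaCO₃: 33.89 mg/L × 85,800 L = 2908 g; ÷ 100.1 = 29.05 mol Ca²⁺.
Mass: 29.05 × 147 = 4270 g.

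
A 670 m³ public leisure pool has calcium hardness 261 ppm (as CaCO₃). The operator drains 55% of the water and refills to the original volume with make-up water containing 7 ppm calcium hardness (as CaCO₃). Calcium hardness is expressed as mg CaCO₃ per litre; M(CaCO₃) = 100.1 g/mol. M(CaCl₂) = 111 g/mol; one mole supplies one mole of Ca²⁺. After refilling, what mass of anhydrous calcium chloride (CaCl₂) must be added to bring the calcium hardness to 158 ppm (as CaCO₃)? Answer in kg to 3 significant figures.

Volume: 670 m³ = 670,000 L.
After draining 55% and refilling: 261 × 0.45 + 7 × 0.55 = 121.3 ppm.
Deficit to target: 158 − 121.3 = 36.7 mg/L.
As CaCO₃: 36.7 mg/L × 670,000 L = 24,590 g; ÷ 100.1 = 245.6 mol Ca²⁺.
Mass: 245.6 × 111 = 27,270 g.

27.3 kg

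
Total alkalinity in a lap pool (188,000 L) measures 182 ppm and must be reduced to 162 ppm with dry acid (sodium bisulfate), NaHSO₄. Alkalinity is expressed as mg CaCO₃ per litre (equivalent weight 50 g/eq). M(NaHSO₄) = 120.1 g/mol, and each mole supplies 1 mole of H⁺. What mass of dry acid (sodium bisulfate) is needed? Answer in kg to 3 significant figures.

Alkalinity to neutralize: (182 − 162) = 20 mg/L as CaCO₃ × 188,000 L = 3760 g as CaCO₃.
Equivalents of H⁺ required: 3760 ÷ 50 g/eq = 75.2 eq = 75.2 mol NaHSO₄.
Mass of NaHSO₄: 75.2 × 120.1 = 9032 g.

9.03 kg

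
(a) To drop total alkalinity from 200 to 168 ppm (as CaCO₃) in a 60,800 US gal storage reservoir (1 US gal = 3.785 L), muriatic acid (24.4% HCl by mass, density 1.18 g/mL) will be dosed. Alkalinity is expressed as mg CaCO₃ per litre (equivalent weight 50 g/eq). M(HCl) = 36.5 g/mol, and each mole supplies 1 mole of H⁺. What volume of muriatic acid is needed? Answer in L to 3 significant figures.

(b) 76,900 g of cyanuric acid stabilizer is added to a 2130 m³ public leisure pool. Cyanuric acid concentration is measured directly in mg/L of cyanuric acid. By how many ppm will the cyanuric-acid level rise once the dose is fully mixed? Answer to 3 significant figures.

(a) Volume: 60,800 US gal × 3.785 L/gal = 230,128 L.
(a) Alkalinity to neutralize: (200 − 168) = 32 mg/L as CaCO₃ × 230,128 L = 7364 g as CaCO₃.
(a) Equivalents of H⁺ required: 7364 ÷ 50 g/eq = 147.3 eq = 147.3 mol HCl.
(a) Mass of HCl: 147.3 × 36.5 = 5376 g.
(a) Mass of 24.4% solution: 5376 / 0.244 = 22,030 g.
(a) Volume: 22,030 g ÷ 1.18 g/mL = 18,670 mL.

(b) Volume: 2130 m³ = 2,130,000 L.
(b) Rise: 76,900 g / 2,130,000 L × 1000 = 36.1 mg/L.

(a) 18.7 L; (b) 36.1 ppm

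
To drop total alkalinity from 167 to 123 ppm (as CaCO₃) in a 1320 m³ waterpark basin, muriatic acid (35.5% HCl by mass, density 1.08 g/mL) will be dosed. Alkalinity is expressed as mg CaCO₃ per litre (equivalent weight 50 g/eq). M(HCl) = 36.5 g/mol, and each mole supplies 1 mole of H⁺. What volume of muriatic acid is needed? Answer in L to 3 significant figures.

111 L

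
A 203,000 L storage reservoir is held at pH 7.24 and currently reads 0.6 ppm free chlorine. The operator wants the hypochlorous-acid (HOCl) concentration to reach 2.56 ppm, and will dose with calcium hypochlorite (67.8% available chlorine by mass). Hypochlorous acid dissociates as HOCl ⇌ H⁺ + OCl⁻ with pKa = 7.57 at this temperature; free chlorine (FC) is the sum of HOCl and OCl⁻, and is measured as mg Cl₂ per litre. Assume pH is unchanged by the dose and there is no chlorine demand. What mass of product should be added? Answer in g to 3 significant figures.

[OCl⁻]/[HOCl] = 10^(pH − pKa) = 10^(7.24 − 7.57) = 0.4677; fraction as HOCl = 1/(1 + 0.4677) = 0.6813.
Free chlorine required for 2.56 ppm HOCl: 2.56 / 0.6813 = 3.757 ppm.
FC to add: 3.757 − 0.6 = 3.157 mg/L as Cl₂.
Cl₂ equivalent: 3.157 mg/L × 203,000 L = 641 g.
Product at 67.8% available Cl: 641 / 0.678 = 945.4 g.

945 g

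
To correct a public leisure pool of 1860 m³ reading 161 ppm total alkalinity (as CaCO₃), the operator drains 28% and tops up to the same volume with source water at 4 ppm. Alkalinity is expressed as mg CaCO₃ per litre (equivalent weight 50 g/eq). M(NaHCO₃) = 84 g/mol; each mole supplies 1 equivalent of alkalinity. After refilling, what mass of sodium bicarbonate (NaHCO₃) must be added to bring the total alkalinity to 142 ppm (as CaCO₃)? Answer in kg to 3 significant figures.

78.0 kg

Volume: 1860 m³ = 1,860,000 L.
After draining 28% and refilling: 161 × 0.72 + 4 × 0.28 = 117.04 ppm.
Deficit to target: 142 − 117.04 = 24.96 mg/L.
As CaCO₃: 24.96 mg/L × 1,860,000 L = 46,430 g; ÷ 50 g/eq ÷ 1 = 928.5 mol NaHCO₃.
Mass: 928.5 × 84 = 78,000 g.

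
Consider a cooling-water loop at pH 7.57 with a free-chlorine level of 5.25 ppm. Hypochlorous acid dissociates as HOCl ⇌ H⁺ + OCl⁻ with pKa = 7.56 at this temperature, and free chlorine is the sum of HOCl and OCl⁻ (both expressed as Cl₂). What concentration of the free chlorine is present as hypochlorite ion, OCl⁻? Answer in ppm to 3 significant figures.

[OCl⁻]/[HOCl] = 10^(pH − pKa) = 10^(7.57 − 7.56) = 10^0.01 = 1.023.
Fraction as HOCl = 1 / (1 + 1.023) = 0.4942.
OCl⁻ = (1 − 0.4942) × 5.25 ppm = 2.655 ppm.

2.66 ppm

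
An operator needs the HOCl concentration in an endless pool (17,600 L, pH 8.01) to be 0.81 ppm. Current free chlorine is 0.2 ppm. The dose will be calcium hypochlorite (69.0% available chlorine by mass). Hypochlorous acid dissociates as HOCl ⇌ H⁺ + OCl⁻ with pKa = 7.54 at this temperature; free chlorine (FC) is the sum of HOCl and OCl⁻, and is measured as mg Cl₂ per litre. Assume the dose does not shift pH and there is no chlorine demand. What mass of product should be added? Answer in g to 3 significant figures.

76.5 g

[OCl⁻]/[HOCl] = 10^(pH − pKa) = 10^(8.01 − 7.54) = 2.951; fraction as HOCl = 1/(1 + 2.951) = 0.2531.
Free chlorine required for 0.81 ppm HOCl: 0.81 / 0.2531 = 3.2 ppm.
FC to add: 3.2 − 0.2 = 3 mg/L as Cl₂.
Cl₂ equivalent: 3 mg/L × 17,600 L = 52.81 g.
Product at 69.0% available Cl: 52.81 / 0.69 = 76.53 g.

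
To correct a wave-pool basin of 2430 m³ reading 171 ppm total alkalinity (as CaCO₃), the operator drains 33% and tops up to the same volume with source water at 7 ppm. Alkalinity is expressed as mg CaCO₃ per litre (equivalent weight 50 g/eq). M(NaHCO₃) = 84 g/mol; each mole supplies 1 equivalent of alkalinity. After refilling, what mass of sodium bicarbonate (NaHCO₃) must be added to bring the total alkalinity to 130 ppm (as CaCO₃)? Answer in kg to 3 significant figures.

53.6 kg

Volume: 2430 m³ = 2,430,000 L.
After draining 33% and refilling: 171 × 0.67 + 7 × 0.33 = 116.88 ppm.
Deficit to target: 130 − 116.88 = 13.12 mg/L.
As CaCO₃: 13.12 mg/L × 2,430,000 L = 31,880 g; ÷ 50 g/eq ÷ 1 = 637.6 mol NaHCO₃.
Mass: 637.6 × 84 = 53,560 g.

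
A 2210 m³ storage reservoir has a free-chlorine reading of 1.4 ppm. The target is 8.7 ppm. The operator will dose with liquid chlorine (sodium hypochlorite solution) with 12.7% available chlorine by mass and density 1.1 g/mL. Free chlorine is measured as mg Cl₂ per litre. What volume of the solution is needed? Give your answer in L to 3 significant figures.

115 L

Volume: 2210 m³ = 2,210,000 L.
Chlorine deficit: 8.7 − 1.4 = 7.3 ppm = 7.3 mg/L as Cl₂.
Cl₂ equivalent needed: 7.3 mg/L × 2,210,000 L = 16,130,000 mg = 16,130 g.
Product at 12.7% available chlorine: 16,130 / 0.127 = 127,000 g.
Volume at density 1.1 g/mL: 127,000 g ÷ 1.1 g/mL = 115,500 mL.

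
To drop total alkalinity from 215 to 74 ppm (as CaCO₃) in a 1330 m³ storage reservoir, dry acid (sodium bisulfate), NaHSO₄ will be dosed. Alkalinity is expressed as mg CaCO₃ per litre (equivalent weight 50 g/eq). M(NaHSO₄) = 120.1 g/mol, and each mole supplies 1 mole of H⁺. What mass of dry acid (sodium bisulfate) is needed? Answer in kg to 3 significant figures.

Volume: 1330 m³ = 1,330,000 L.
Alkalinity to neutralize: (215 − 74) = 141 mg/L as CaCO₃ × 1,330,000 L = 187,500 g as CaCO₃.
Equivalents of H⁺ required: 187,500 ÷ 50 g/eq = 3751 eq = 3751 mol NaHSO₄.
Mass of NaHSO₄: 3751 × 120.1 = 450,400 g.

450 kg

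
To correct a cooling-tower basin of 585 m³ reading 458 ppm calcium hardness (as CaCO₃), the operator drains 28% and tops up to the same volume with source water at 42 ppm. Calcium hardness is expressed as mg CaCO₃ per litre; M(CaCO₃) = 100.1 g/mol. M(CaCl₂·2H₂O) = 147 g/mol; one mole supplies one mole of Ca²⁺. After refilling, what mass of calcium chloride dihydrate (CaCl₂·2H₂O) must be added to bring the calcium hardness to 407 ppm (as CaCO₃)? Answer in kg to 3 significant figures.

Volume: 585 m³ = 585,000 L.
After draining 28% and refilling: 458 × 0.72 + 42 × 0.28 = 341.52 ppm.
Deficit to target: 407 − 341.52 = 65.48 mg/L.
As CaCO₃: 65.48 mg/L × 585,000 L = 38,310 g; ÷ 100.1 = 382.7 mol Ca²⁺.
Mass: 382.7 × 147 = 56,250 g.

56.3 kg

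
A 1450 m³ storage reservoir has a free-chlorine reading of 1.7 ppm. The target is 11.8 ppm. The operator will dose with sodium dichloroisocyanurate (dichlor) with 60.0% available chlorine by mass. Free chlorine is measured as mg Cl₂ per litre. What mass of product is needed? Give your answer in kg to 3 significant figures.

Volume: 1450 m³ = 1,450,000 L.
Chlorine deficit: 11.8 − 1.7 = 10.1 ppm = 10.1 mg/L as Cl₂.
Cl₂ equivalent needed: 10.1 mg/L × 1,450,000 L = 14,640,000 mg = 14,640 g.
Product at 60.0% available chlorine: 14,640 / 0.6 = 24,410 g.

24.4 kg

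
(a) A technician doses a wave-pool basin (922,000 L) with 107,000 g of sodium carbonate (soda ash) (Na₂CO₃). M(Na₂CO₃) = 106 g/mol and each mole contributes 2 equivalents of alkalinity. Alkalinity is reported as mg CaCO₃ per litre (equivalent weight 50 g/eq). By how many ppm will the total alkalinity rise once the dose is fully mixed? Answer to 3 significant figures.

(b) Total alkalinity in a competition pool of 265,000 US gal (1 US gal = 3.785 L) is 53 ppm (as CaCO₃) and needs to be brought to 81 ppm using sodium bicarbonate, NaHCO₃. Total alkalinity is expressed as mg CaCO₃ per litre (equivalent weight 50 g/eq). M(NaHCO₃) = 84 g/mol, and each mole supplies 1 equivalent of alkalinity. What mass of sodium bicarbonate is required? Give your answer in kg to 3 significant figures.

(a) 109 ppm; (b) 47.2 kg

(a) Moles of Na₂CO₃: 107,000 g ÷ 106 g/mol = 1009 mol → 2019 eq of alkalinity.
(a) As CaCO₃: 2019 eq × 50 g/eq = 100,900 g.
(a) Rise: 100,900 g / 922,000 L × 1000 = 109.5 mg/L.

(b) Volume: 265,000 US gal × 3.785 L/gal = 1,003,025 L.
(b) Alkalinity to add: (81 − 53) = 28 mg/L as CaCO₃ × 1,003,025 L = 28,080 g as CaCO₃.
(b) Equivalents: 28,080 g ÷ 50 g/eq = 561.7 eq.
(b) NaHCO₃ supplies 1 eq per mole → 561.7 mol.
(b) Mass: 561.7 mol × 84 g/mol = 47,180 g.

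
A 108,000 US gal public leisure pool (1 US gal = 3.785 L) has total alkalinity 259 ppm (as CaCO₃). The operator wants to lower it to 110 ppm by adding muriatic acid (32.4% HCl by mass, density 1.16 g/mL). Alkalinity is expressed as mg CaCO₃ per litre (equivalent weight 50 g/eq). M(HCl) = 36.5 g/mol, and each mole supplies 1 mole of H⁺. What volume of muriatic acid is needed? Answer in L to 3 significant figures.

Volume: 108,000 US gal × 3.785 L/gal = 408,780 L.
Alkalinity to neutralize: (259 − 110) = 149 mg/L as CaCO₃ × 408,780 L = 60,910 g as CaCO₃.
Equivalents of H⁺ required: 60,910 ÷ 50 g/eq = 1218 eq = 1218 mol HCl.
Mass of HCl: 1218 × 36.5 = 44,460 g.
Mass of 32.4% solution: 44,460 / 0.324 = 137,200 g.
Volume: 137,200 g ÷ 1.16 g/mL = 118,300 mL.

118 L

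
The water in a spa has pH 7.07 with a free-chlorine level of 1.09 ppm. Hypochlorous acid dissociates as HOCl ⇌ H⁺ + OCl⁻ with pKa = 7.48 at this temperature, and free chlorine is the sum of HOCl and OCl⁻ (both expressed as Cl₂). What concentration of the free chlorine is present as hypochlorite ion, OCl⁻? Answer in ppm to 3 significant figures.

0.305 ppm

[OCl⁻]/[HOCl] = 10^(pH − pKa) = 10^(7.07 − 7.48) = 10^-0.41 = 0.389.
Fraction as HOCl = 1 / (1 + 0.389) = 0.7199.
OCl⁻ = (1 − 0.7199) × 1.09 ppm = 0.3053 ppm.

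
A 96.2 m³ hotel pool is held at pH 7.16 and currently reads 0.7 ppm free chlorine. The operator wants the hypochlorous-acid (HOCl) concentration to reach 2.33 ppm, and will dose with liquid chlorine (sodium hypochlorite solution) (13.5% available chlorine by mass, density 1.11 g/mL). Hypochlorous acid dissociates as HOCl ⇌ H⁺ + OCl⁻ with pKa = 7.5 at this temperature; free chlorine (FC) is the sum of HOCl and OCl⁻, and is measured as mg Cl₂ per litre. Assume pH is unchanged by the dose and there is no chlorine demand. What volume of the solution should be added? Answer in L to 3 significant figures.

1.73 L

Volume: 96.2 m³ = 96,200 L.
[OCl⁻]/[HOCl] = 10^(pH − pKa) = 10^(7.16 − 7.5) = 0.4571; fraction as HOCl = 1/(1 + 0.4571) = 0.6863.
Free chlorine required for 2.33 ppm HOCl: 2.33 / 0.6863 = 3.395 ppm.
FC to add: 3.395 − 0.7 = 2.695 mg/L as Cl₂.
Cl₂ equivalent: 2.695 mg/L × 96,200 L = 259.3 g.
Product at 13.5% available Cl: 259.3 / 0.135 = 1920 g.
Volume: 1920 g ÷ 1.11 g/mL = 1730 mL.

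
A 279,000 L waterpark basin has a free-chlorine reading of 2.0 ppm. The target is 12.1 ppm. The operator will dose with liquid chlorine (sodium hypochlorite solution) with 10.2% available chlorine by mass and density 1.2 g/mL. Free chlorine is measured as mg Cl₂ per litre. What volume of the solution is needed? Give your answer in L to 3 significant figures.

Chlorine deficit: 12.1 − 2.0 = 10.1 ppm = 10.1 mg/L as Cl₂.
Cl₂ equivalent needed: 10.1 mg/L × 279,000 L = 2,818,000 mg = 2818 g.
Product at 10.2% available chlorine: 2818 / 0.102 = 27,630 g.
Volume at density 1.2 g/mL: 27,630 g ÷ 1.2 g/mL = 23,020 mL.

23.0 L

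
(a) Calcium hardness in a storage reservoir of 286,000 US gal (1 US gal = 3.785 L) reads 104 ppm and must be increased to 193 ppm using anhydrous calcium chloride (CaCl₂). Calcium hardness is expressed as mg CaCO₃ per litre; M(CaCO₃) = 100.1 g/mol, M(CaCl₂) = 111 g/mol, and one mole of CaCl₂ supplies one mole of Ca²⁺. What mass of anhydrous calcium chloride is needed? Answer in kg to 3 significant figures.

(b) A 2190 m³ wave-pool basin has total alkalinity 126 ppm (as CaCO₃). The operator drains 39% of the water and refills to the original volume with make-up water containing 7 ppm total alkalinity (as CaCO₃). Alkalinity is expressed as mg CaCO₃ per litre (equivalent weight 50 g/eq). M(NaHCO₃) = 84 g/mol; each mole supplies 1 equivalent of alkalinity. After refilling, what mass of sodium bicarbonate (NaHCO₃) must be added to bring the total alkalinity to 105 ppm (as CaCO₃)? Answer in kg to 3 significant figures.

(a) 107 kg; (b) 93.5 kg

(a) Volume: 286,000 US gal × 3.785 L/gal = 1,082,510 L.
(a) Hardness to add: (193 − 104) = 89 mg/L as CaCO₃ × 1,082,510 L = 96,340 g as CaCO₃.
(a) Moles of Ca²⁺ (1 mol Ca²⁺ ≡ 1 mol CaCO₃): 96,340 / 100.1 g/mol = 962.5 mol.
(a) Mass of CaCl₂: 962.5 × 111 = 106,800 g.

(b) Volume: 2190 m³ = 2,190,000 L.
(b) After draining 39% and refilling: 126 × 0.61 + 7 × 0.39 = 79.59 ppm.
(b) Deficit to target: 105 − 79.59 = 25.41 mg/L.
(b) As CaCO₃: 25.41 mg/L × 2,190,000 L = 55,650 g; ÷ 50 g/eq ÷ 1 = 1113 mol NaHCO₃.
(b) Mass: 1113 × 84 = 93,490 g.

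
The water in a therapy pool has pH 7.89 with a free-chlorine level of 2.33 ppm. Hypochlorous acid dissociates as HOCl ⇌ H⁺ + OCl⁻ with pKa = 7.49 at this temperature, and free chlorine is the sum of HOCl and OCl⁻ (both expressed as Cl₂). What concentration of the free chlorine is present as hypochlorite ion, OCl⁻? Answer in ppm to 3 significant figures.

1.67 ppm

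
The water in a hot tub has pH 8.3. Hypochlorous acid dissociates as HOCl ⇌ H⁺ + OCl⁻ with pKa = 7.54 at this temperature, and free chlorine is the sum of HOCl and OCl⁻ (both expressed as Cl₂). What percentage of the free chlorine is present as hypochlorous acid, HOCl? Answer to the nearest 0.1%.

[OCl⁻]/[HOCl] = 10^(pH − pKa) = 10^(8.3 − 7.54) = 10^0.76 = 5.754.
Fraction as HOCl = 1 / (1 + 5.754) = 0.1481.

14.8%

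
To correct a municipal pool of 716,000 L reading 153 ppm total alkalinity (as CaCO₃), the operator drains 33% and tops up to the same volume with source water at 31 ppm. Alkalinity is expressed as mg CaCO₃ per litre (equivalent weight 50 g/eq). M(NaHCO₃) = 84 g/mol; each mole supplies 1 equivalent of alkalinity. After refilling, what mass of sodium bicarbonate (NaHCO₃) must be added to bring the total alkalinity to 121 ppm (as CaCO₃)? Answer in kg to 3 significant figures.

9.94 kg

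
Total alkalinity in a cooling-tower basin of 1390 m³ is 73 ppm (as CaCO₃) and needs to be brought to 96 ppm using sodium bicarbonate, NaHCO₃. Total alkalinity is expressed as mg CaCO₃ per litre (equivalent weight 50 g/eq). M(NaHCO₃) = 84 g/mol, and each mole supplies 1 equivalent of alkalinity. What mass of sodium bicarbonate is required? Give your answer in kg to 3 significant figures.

53.7 kg

Volume: 1390 m³ = 1,390,000 L.
Alkalinity to add: (96 − 73) = 23 mg/L as CaCO₃ × 1,390,000 L = 31,970 g as CaCO₃.
Equivalents: 31,970 g ÷ 50 g/eq = 639.4 eq.
NaHCO₃ supplies 1 eq per mole → 639.4 mol.
Mass: 639.4 mol × 84 g/mol = 53,710 g.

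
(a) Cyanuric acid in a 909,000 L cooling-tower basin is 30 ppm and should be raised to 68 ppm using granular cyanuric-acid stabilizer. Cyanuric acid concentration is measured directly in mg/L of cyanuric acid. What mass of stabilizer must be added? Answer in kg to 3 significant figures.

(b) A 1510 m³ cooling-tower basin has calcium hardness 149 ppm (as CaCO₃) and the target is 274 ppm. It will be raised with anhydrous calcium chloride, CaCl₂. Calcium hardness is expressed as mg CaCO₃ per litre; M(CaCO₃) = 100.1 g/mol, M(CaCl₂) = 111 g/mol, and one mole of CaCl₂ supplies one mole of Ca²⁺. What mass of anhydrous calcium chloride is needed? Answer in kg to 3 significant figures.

(a) CYA to add: (68 − 30) = 38 mg/L × 909,000 L = 34,540 g cyanuric acid.

(b) Volume: 1510 m³ = 1,510,000 L.
(b) Hardness to add: (274 − 149) = 125 mg/L as CaCO₃ × 1,510,000 L = 188,800 g as CaCO₃.
(b) Moles of Ca²⁺ (1 mol Ca²⁺ ≡ 1 mol CaCO₃): 188,800 / 100.1 g/mol = 1886 mol.
(b) Mass of CaCl₂: 1886 × 111 = 209,300 g.

(a) 34.5 kg; (b) 209 kg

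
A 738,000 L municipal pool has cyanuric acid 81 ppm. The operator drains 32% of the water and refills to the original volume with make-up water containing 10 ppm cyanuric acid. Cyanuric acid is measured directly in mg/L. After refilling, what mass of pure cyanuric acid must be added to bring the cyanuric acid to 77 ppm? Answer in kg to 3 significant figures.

13.8 kg

After draining 32% and refilling: 81 × 0.68 + 10 × 0.32 = 58.28 ppm.
Deficit to target: 77 − 58.28 = 18.72 mg/L.
Mass: 18.72 mg/L × 738,000 L = 13,820 g cyanuric acid.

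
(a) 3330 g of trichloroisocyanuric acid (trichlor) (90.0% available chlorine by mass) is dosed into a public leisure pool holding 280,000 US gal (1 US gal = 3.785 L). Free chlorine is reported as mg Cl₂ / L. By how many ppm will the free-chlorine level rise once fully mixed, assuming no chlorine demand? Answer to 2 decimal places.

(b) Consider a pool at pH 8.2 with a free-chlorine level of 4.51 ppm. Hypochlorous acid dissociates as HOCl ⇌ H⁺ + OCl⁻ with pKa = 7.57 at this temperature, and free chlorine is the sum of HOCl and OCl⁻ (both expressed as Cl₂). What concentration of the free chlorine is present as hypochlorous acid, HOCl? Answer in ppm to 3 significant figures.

(a) 2.83 ppm; (b) 0.856 ppm

(a) Volume: 280,000 US gal × 3.785 L/gal = 1,059,800 L.
(a) Available chlorine delivered: 3330 g × 0.9 = 2997 g as Cl₂.
(a) Concentration rise: 2997 g / 1,059,800 L = 2.828 mg/L = 2.83 ppm.

(b) [OCl⁻]/[HOCl] = 10^(pH − pKa) = 10^(8.2 − 7.57) = 10^0.63 = 4.266.
(b) Fraction as HOCl = 1 / (1 + 4.266) = 0.1899.
(b) HOCl = 0.1899 × 4.51 ppm = 0.8565 ppm.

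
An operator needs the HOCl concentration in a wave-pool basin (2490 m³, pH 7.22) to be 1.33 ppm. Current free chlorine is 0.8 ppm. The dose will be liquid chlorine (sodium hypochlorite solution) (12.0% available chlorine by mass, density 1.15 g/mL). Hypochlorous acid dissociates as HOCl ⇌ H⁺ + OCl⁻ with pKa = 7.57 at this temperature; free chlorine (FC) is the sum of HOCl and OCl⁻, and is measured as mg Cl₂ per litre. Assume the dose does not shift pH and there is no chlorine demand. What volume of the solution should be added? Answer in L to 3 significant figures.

20.3 L

Volume: 2490 m³ = 2,490,000 L.
[OCl⁻]/[HOCl] = 10^(pH − pKa) = 10^(7.22 − 7.57) = 0.4467; fraction as HOCl = 1/(1 + 0.4467) = 0.6912.
Free chlorine required for 1.33 ppm HOCl: 1.33 / 0.6912 = 1.924 ppm.
FC to add: 1.924 − 0.8 = 1.124 mg/L as Cl₂.
Cl₂ equivalent: 1.124 mg/L × 2,490,000 L = 2799 g.
Product at 12.0% available Cl: 2799 / 0.12 = 23,320 g.
Volume: 23,320 g ÷ 1.15 g/mL = 20,280 mL.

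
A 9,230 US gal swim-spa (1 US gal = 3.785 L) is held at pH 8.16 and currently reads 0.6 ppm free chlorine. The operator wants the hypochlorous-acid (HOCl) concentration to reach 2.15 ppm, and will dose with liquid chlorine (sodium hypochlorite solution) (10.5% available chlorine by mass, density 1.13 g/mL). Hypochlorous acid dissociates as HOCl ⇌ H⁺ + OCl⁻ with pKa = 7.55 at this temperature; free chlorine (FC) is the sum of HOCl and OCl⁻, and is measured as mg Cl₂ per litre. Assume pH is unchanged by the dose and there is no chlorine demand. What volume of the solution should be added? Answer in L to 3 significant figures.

Volume: 9,230 US gal × 3.785 L/gal = 34,936 L.
[OCl⁻]/[HOCl] = 10^(pH − pKa) = 10^(8.16 − 7.55) = 4.074; fraction as HOCl = 1/(1 + 4.074) = 0.1971.
Free chlorine required for 2.15 ppm HOCl: 2.15 / 0.1971 = 10.91 ppm.
FC to add: 10.91 − 0.6 = 10.31 mg/L as Cl₂.
Cl₂ equivalent: 10.31 mg/L × 34,936 L = 360.1 g.
Product at 10.5% available Cl: 360.1 / 0.105 = 3430 g.
Volume: 3430 g ÷ 1.13 g/mL = 3035 mL.

3.04 L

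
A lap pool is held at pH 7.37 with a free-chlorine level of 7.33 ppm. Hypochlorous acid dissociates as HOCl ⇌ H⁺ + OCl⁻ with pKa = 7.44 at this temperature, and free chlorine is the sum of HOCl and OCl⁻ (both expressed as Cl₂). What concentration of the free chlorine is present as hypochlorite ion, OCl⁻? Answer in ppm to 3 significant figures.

3.37 ppm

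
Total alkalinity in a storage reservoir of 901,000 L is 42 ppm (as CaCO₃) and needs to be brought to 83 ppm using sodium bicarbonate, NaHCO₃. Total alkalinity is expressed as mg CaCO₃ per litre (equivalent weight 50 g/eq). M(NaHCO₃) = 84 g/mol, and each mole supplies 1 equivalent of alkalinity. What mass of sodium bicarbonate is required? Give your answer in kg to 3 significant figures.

Alkalinity to add: (83 − 42) = 41 mg/L as CaCO₃ × 901,000 L = 36,940 g as CaCO₃.
Equivalents: 36,940 g ÷ 50 g/eq = 738.8 eq.
NaHCO₃ supplies 1 eq per mole → 738.8 mol.
Mass: 738.8 mol × 84 g/mol = 62,060 g.

62.1 kg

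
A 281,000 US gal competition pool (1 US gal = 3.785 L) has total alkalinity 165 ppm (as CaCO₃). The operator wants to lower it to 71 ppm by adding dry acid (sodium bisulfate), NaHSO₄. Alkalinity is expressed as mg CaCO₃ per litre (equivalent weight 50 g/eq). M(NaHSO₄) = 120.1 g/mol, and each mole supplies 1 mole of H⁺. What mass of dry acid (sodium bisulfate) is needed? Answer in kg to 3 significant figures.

Volume: 281,000 US gal × 3.785 L/gal = 1,063,585 L.
Alkalinity to neutralize: (165 − 71) = 94 mg/L as CaCO₃ × 1,063,585 L = 99,980 g as CaCO₃.
Equivalents of H⁺ required: 99,980 ÷ 50 g/eq = 2000 eq = 2000 mol NaHSO₄.
Mass of NaHSO₄: 2000 × 120.1 = 240,100 g.

240 kg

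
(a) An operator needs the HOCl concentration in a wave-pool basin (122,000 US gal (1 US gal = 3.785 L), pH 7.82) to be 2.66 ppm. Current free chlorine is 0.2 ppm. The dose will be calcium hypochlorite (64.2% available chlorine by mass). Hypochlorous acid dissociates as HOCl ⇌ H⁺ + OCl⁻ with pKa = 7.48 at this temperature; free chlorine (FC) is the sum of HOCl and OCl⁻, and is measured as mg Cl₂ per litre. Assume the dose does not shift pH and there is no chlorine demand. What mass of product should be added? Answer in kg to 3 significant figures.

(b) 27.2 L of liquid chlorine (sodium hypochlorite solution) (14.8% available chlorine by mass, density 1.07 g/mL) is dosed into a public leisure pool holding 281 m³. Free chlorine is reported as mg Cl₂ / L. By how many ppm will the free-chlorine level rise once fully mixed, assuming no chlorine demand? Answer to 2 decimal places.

(a) Volume: 122,000 US gal × 3.785 L/gal = 461,770 L.
(a) [OCl⁻]/[HOCl] = 10^(pH − pKa) = 10^(7.82 − 7.48) = 2.188; fraction as HOCl = 1/(1 + 2.188) = 0.3137.
(a) Free chlorine required for 2.66 ppm HOCl: 2.66 / 0.3137 = 8.479 ppm.
(a) FC to add: 8.479 − 0.2 = 8.279 mg/L as Cl₂.
(a) Cl₂ equivalent: 8.279 mg/L × 461,770 L = 3823 g.
(a) Product at 64.2% available Cl: 3823 / 0.642 = 5955 g.

(b) Volume: 281 m³ = 281,000 L.
(b) Mass of solution: 27.2 L × 1000 mL/L × 1.07 g/mL = 29,100 g.
(b) Available chlorine delivered: 29,100 g × 0.148 = 4307 g as Cl₂.
(b) Concentration rise: 4307 g / 281,000 L = 15.33 mg/L = 15.33 ppm.

(a) 5.96 kg; (b) 15.33 ppm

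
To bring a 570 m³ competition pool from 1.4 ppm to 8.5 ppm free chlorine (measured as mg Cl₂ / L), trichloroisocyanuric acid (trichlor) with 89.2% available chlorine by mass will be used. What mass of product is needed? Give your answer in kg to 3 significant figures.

Volume: 570 m³ = 570,000 L.
Chlorine deficit: 8.5 − 1.4 = 7.1 ppm = 7.1 mg/L as Cl₂.
Cl₂ equivalent needed: 7.1 mg/L × 570,000 L = 4,047,000 mg = 4047 g.
Product at 89.2% available chlorine: 4047 / 0.892 = 4537 g.

4.54 kg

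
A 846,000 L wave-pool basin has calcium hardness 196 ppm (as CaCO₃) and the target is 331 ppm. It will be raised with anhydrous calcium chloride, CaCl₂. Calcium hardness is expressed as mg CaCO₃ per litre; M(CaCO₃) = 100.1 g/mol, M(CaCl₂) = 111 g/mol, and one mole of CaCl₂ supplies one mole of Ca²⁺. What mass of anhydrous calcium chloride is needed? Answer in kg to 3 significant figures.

Hardness to add: (331 − 196) = 135 mg/L as CaCO₃ × 846,000 L = 114,200 g as CaCO₃.
Moles of Ca²⁺ (1 mol Ca²⁺ ≡ 1 mol CaCO₃): 114,200 / 100.1 g/mol = 1141 mol.
Mass of CaCl₂: 1141 × 111 = 126,600 g.

127 kg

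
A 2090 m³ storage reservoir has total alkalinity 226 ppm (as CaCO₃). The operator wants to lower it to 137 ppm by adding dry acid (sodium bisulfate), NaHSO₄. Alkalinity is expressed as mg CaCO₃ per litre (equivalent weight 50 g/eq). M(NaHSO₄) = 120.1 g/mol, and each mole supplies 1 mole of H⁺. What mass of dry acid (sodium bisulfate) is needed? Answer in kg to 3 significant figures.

Volume: 2090 m³ = 2,090,000 L.
Alkalinity to neutralize: (226 − 137) = 89 mg/L as CaCO₃ × 2,090,000 L = 186,000 g as CaCO₃.
Equivalents of H⁺ required: 186,000 ÷ 50 g/eq = 3720 eq = 3720 mol NaHSO₄.
Mass of NaHSO₄: 3720 × 120.1 = 446,800 g.

447 kg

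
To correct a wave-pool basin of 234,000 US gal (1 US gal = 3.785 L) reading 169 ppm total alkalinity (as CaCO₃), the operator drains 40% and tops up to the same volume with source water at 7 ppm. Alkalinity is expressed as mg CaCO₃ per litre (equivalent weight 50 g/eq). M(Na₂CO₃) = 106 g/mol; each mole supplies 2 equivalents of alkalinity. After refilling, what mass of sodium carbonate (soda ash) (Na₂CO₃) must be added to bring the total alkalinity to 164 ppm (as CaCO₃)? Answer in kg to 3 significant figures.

56.1 kg

Volume: 234,000 US gal × 3.785 L/gal = 885,690 L.
After draining 40% and refilling: 169 × 0.60 + 7 × 0.40 = 104.2 ppm.
Deficit to target: 164 − 104.2 = 59.8 mg/L.
As CaCO₃: 59.8 mg/L × 885,690 L = 52,960 g; ÷ 50 g/eq ÷ 2 = 529.6 mol Na₂CO₃.
Mass: 529.6 × 106 = 56,140 g.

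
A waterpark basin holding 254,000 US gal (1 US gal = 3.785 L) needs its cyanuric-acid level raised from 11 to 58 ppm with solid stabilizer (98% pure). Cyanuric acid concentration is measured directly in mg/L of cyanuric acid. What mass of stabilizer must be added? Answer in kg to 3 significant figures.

Volume: 254,000 US gal × 3.785 L/gal = 961,390 L.
CYA to add: (58 − 11) = 47 mg/L × 961,390 L = 45,190 g cyanuric acid.
At 98% purity: 45,190 / 0.98 = 46,110 g product.

46.1 kg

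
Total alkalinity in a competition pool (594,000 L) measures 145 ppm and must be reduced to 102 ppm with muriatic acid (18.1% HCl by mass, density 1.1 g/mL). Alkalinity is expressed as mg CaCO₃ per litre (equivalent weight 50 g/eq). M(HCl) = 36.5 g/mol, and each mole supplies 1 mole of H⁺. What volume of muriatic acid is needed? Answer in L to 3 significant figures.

Alkalinity to neutralize: (145 − 102) = 43 mg/L as CaCO₃ × 594,000 L = 25,540 g as CaCO₃.
Equivalents of H⁺ required: 25,540 ÷ 50 g/eq = 510.8 eq = 510.8 mol HCl.
Mass of HCl: 510.8 × 36.5 = 18,650 g.
Mass of 18.1% solution: 18,650 / 0.181 = 103,000 g.
Volume: 103,000 g ÷ 1.1 g/mL = 93,650 mL.

93.6 L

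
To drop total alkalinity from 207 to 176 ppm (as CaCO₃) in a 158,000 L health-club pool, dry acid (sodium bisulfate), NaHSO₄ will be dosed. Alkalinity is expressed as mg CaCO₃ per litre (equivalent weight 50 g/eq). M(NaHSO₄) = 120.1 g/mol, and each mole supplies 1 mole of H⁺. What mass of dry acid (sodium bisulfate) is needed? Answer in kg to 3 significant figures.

Alkalinity to neutralize: (207 − 176) = 31 mg/L as CaCO₃ × 158,000 L = 4898 g as CaCO₃.
Equivalents of H⁺ required: 4898 ÷ 50 g/eq = 97.96 eq = 97.96 mol NaHSO₄.
Mass of NaHSO₄: 97.96 × 120.1 = 11,760 g.

11.8 kg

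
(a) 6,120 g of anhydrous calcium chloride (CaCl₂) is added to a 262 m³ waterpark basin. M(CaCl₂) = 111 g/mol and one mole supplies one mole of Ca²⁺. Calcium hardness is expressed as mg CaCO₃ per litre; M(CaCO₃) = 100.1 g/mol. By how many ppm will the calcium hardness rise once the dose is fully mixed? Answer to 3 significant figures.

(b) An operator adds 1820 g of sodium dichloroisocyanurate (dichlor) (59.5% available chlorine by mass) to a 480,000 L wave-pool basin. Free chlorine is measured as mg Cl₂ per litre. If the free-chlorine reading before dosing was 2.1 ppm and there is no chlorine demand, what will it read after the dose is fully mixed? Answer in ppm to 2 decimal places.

(a) Volume: 262 m³ = 262,000 L.
(a) Moles of Ca²⁺: 6,120 g ÷ 111 g/mol = 55.14 mol.
(a) As CaCO₃: 55.14 mol × 100.1 g/mol = 5519 g.
(a) Rise: 5519 g / 262,000 L × 1000 = 21.06 mg/L.

(b) Available chlorine delivered: 1820 g × 0.595 = 1083 g as Cl₂.
(b) Concentration rise: 1083 g / 480,000 L = 2.256 mg/L = 2.26 ppm.
(b) Final FC: 2.1 + 2.26 = 4.36 ppm.

(a) 21.1 ppm; (b) 4.36 ppm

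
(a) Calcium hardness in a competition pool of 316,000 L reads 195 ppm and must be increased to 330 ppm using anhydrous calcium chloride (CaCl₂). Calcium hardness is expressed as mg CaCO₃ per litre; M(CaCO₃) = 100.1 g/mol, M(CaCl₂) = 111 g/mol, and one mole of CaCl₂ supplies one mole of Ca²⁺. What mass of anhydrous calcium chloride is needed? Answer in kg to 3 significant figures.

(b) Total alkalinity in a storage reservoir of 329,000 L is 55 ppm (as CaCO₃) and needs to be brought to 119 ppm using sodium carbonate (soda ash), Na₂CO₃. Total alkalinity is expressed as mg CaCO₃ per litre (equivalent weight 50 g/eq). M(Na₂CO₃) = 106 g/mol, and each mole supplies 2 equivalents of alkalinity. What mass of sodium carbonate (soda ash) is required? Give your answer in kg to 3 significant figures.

(a) 47.3 kg; (b) 22.3 kg

(a) Hardness to add: (330 − 195) = 135 mg/L as CaCO₃ × 316,000 L = 42,660 g as CaCO₃.
(a) Moles of Ca²⁺ (1 mol Ca²⁺ ≡ 1 mol CaCO₃): 42,660 / 100.1 g/mol = 426.2 mol.
(a) Mass of CaCl₂: 426.2 × 111 = 47,310 g.

(b) Alkalinity to add: (119 − 55) = 64 mg/L as CaCO₃ × 329,000 L = 21,060 g as CaCO₃.
(b) Equivalents: 21,060 g ÷ 50 g/eq = 421.1 eq.
(b) Each mole of Na₂CO₃ supplies 2 eq, so 421.1 / 2 = 210.6 mol.
(b) Mass: 210.6 mol × 106 g/mol = 22,320 g.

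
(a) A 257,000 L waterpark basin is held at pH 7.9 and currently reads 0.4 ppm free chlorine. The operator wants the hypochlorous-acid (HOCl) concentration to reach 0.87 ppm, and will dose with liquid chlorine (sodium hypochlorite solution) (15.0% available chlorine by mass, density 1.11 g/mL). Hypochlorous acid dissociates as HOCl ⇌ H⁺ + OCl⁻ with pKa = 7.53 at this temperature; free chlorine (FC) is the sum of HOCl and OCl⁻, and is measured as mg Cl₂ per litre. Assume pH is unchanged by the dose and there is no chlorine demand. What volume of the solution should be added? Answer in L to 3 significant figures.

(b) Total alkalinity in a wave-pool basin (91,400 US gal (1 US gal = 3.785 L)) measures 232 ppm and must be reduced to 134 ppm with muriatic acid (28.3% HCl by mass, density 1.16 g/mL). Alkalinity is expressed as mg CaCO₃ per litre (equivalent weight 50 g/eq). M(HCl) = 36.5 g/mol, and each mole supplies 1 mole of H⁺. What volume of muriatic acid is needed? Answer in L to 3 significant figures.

(a) 3.87 L; (b) 75.4 L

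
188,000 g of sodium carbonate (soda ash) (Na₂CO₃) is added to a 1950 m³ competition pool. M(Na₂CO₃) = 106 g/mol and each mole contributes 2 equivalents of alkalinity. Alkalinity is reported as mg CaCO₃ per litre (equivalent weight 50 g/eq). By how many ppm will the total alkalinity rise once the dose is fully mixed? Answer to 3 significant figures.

91.0 ppm

Volume: 1950 m³ = 1,950,000 L.
Moles of Na₂CO₃: 188,000 g ÷ 106 g/mol = 1774 mol → 3547 eq of alkalinity.
As CaCO₃: 3547 eq × 50 g/eq = 177,400 g.
Rise: 177,400 g / 1,950,000 L × 1000 = 90.95 mg/L.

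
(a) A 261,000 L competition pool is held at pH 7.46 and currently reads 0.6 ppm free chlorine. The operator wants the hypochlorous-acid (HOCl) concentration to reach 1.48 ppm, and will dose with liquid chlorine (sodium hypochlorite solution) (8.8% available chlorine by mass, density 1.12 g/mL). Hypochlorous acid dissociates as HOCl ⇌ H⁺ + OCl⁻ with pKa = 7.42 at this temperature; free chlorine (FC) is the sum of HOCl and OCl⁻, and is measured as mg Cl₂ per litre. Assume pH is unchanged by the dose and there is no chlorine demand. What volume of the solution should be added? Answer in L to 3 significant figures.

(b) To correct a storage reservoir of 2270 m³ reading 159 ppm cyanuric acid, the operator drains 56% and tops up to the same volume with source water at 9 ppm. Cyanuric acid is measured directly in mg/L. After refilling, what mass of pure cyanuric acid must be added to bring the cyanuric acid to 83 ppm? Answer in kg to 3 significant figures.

(a) [OCl⁻]/[HOCl] = 10^(pH − pKa) = 10^(7.46 − 7.42) = 1.096; fraction as HOCl = 1/(1 + 1.096) = 0.477.
(a) Free chlorine required for 1.48 ppm HOCl: 1.48 / 0.477 = 3.103 ppm.
(a) FC to add: 3.103 − 0.6 = 2.503 mg/L as Cl₂.
(a) Cl₂ equivalent: 2.503 mg/L × 261,000 L = 653.2 g.
(a) Product at 8.8% available Cl: 653.2 / 0.088 = 7423 g.
(a) Volume: 7423 g ÷ 1.12 g/mL = 6628 mL.

(b) Volume: 2270 m³ = 2,270,000 L.
(b) After draining 56% and refilling: 159 × 0.44 + 9 × 0.56 = 75 ppm.
(b) Deficit to target: 83 − 75 = 8 mg/L.
(b) Mass: 8 mg/L × 2,270,000 L = 18,160 g cyanuric acid.

(a) 6.63 L; (b) 18.2 kg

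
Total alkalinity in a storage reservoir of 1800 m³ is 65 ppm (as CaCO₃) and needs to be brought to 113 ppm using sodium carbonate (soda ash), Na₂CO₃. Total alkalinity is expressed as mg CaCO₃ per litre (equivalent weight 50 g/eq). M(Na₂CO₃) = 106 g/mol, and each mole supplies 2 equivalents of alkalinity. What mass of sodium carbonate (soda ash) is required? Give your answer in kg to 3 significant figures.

91.6 kg

Volume: 1800 m³ = 1,800,000 L.
Alkalinity to add: (113 − 65) = 48 mg/L as CaCO₃ × 1,800,000 L = 86,400 g as CaCO₃.
Equivalents: 86,400 g ÷ 50 g/eq = 1728 eq.
Each mole of Na₂CO₃ supplies 2 eq, so 1728 / 2 = 864 mol.
Mass: 864 mol × 106 g/mol = 91,580 g.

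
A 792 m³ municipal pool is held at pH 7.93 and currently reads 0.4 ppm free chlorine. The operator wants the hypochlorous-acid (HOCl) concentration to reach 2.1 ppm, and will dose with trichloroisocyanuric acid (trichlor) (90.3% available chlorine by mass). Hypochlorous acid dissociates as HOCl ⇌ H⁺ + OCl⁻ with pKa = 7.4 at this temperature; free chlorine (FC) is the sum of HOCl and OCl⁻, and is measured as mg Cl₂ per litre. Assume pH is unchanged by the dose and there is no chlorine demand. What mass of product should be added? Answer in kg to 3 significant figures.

7.73 kg

Volume: 792 m³ = 792,000 L.
[OCl⁻]/[HOCl] = 10^(pH − pKa) = 10^(7.93 − 7.4) = 3.388; fraction as HOCl = 1/(1 + 3.388) = 0.2279.
Free chlorine required for 2.1 ppm HOCl: 2.1 / 0.2279 = 9.216 ppm.
FC to add: 9.216 − 0.4 = 8.816 mg/L as Cl₂.
Cl₂ equivalent: 8.816 mg/L × 792,000 L = 6982 g.
Product at 90.3% available Cl: 6982 / 0.903 = 7732 g.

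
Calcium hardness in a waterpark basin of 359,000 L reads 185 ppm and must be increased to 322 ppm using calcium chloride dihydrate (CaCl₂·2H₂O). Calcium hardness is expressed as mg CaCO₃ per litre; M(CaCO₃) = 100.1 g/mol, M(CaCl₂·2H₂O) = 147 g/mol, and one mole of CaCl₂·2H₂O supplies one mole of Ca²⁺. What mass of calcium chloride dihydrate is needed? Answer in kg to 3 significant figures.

Hardness to add: (322 − 185) = 137 mg/L as CaCO₃ × 359,000 L = 49,180 g as CaCO₃.
Moles of Ca²⁺ (1 mol Ca²⁺ ≡ 1 mol CaCO₃): 49,180 / 100.1 g/mol = 491.3 mol.
Mass of CaCl₂·2H₂O: 491.3 × 147 = 72,230 g.

72.2 kg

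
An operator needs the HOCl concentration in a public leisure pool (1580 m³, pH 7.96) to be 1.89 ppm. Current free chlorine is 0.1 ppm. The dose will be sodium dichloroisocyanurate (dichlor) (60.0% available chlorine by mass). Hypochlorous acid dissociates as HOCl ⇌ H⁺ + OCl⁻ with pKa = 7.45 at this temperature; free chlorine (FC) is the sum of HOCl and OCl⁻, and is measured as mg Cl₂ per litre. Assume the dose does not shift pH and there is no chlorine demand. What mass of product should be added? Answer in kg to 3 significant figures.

Volume: 1580 m³ = 1,580,000 L.
[OCl⁻]/[HOCl] = 10^(pH − pKa) = 10^(7.96 − 7.45) = 3.236; fraction as HOCl = 1/(1 + 3.236) = 0.2361.
Free chlorine required for 1.89 ppm HOCl: 1.89 / 0.2361 = 8.006 ppm.
FC to add: 8.006 − 0.1 = 7.906 mg/L as Cl₂.
Cl₂ equivalent: 7.906 mg/L × 1,580,000 L = 12,490 g.
Product at 60.0% available Cl: 12,490 / 0.6 = 20,820 g.

20.8 kg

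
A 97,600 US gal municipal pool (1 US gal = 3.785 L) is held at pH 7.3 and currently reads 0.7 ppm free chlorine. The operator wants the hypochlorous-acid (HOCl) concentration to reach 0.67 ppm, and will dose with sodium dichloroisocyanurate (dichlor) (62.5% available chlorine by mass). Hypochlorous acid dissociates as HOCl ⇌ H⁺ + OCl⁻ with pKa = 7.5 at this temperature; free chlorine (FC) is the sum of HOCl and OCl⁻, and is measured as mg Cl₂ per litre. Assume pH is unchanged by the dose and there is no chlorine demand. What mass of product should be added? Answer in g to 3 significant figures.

232 g

Volume: 97,600 US gal × 3.785 L/gal = 369,416 L.
[OCl⁻]/[HOCl] = 10^(pH − pKa) = 10^(7.3 − 7.5) = 0.631; fraction as HOCl = 1/(1 + 0.631) = 0.6131.
Free chlorine required for 0.67 ppm HOCl: 0.67 / 0.6131 = 1.093 ppm.
FC to add: 1.093 − 0.7 = 0.3927 mg/L as Cl₂.
Cl₂ equivalent: 0.3927 mg/L × 369,416 L = 145.1 g.
Product at 62.5% available Cl: 145.1 / 0.625 = 232.1 g.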